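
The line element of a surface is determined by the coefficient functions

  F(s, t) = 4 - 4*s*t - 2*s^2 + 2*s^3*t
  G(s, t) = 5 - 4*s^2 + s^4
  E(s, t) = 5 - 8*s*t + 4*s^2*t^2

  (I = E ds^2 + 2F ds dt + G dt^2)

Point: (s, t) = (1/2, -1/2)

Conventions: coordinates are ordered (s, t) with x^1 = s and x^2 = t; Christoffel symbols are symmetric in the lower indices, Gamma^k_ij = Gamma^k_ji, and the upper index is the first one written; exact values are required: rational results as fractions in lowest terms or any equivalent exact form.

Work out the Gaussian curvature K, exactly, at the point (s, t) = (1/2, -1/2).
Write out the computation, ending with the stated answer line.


E = 29/4, F = 35/8, G = 65/16, EG - F^2 = 165/16 at the point
E_s = 5, E_t = -5, F_s = -3/4, F_t = -7/4, G_s = -7/2, G_t = 0
E_tt = 2, F_st = -5/2, G_ss = -5
By Brioschi, K is (det M1 - det M2) divided by (EG - F^2) squared.
M1 = [[-E_tt/2 + F_st - G_ss/2, E_s/2, F_s - E_t/2], [F_t - G_s/2, E, F], [G_t/2, F, G]] = [[-1, 5/2, 7/4], [0, 29/4, 35/8], [0, 35/8, 65/16]]; det M1 = -165/16
M2 = [[0, E_t/2, G_s/2], [E_t/2, E, F], [G_s/2, F, G]] = [[0, -5/2, -7/4], [-5/2, 29/4, 35/8], [-7/4, 35/8, 65/16]]; det M2 = -149/16
det M1 - det M2 = -1; K = -1 / (165/16)^2 = -256/27225

Answer: K = -256/27225


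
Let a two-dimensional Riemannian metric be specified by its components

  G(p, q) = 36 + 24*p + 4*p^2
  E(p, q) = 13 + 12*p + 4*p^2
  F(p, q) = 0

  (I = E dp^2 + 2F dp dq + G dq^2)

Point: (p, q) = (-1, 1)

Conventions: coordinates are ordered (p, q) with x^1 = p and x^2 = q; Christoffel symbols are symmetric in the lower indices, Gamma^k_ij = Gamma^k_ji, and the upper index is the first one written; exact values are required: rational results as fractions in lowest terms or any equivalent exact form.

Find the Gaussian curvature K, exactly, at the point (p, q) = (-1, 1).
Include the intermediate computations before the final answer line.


E = 5, F = 0, G = 16, EG - F^2 = 80 at the point
E_p = 4, E_q = 0, F_p = 0, F_q = 0, G_p = 16, G_q = 0
E_qq = 0, F_pq = 0, G_pp = 8
The intrinsic route: Brioschi's K = (det M1 - det M2)/(EG - F^2)^2.
M1 = [[-E_qq/2 + F_pq - G_pp/2, E_p/2, F_p - E_q/2], [F_q - G_p/2, E, F], [G_q/2, F, G]] = [[-4, 2, 0], [-8, 5, 0], [0, 0, 16]]; det M1 = -64
M2 = [[0, E_q/2, G_p/2], [E_q/2, E, F], [G_p/2, F, G]] = [[0, 0, 8], [0, 5, 0], [8, 0, 16]]; det M2 = -320
det M1 - det M2 = 256; K = 256 / (80)^2 = 1/25

Answer: K = 1/25


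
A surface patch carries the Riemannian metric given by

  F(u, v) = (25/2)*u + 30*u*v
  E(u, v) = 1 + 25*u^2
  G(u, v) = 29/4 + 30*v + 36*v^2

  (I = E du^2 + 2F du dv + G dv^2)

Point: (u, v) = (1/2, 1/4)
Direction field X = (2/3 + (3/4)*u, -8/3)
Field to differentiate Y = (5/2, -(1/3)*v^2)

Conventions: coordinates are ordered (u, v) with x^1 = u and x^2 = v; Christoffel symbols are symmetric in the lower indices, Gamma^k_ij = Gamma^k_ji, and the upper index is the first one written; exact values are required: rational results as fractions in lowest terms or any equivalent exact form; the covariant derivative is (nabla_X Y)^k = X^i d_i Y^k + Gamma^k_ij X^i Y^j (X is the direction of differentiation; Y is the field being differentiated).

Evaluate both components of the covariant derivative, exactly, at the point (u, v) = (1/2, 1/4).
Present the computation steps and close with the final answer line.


E = 29/4, F = 10, G = 17 at the point
E_u = 25, E_v = 0, F_u = 20, F_v = 15, G_u = 0, G_v = 48
EG - F^2 = 93/4;  g^inv = (4/93) * [[17, -10], [-10, 29/4]]
first-kind symbols [ij,l] = (1/2)(d_i g_jl + d_j g_il - d_l g_ij): [uu,u] = E_u/2 = 25/2, [uu,v] = F_u - E_v/2 = 20, [uv,u] = E_v/2 = 0, [uv,v] = G_u/2 = 0, [vv,u] = F_v - G_u/2 = 15, [vv,v] = G_v/2 = 24
Gamma^u_ij = (G*[ij,u] - F*[ij,v])/(EG - F^2), Gamma^v_ij = (E*[ij,v] - F*[ij,u])/(EG - F^2)
Gamma_uuu = 50/93, Gamma_uuv = 0, Gamma_uvv = 20/31, Gamma_vuu = 80/93, Gamma_vuv = 0, Gamma_vvv = 32/31
X = (25/24, -8/3), Y = (5/2, -1/48) at the point

Answer: (nabla_X Y)^u = 3205/2232, (nabla_X Y)^v = 85/31


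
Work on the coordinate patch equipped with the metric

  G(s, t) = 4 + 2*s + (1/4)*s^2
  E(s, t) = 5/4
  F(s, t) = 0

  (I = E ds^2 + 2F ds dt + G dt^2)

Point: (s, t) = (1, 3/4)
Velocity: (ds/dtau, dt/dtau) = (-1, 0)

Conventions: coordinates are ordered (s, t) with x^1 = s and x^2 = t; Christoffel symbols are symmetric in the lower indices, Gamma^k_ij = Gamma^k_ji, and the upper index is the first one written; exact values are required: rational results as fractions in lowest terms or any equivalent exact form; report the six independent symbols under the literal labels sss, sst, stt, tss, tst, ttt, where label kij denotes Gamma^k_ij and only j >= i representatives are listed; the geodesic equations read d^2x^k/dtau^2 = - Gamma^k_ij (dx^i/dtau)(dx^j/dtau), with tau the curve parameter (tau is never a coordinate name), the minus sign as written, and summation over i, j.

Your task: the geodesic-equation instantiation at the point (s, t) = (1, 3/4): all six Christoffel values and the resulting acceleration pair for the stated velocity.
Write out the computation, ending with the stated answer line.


E = 5/4, F = 0, G = 25/4 at the point
E_s = 0, E_t = 0, F_s = 0, F_t = 0, G_s = 5/2, G_t = 0
EG - F^2 = 125/16;  g^inv = (16/125) * [[25/4, 0], [0, 5/4]]
first-kind symbols [ij,l] = (1/2)(d_i g_jl + d_j g_il - d_l g_ij): [ss,s] = E_s/2 = 0, [ss,t] = F_s - E_t/2 = 0, [st,s] = E_t/2 = 0, [st,t] = G_s/2 = 5/4, [tt,s] = F_t - G_s/2 = -5/4, [tt,t] = G_t/2 = 0
Gamma^s_ij = (G*[ij,s] - F*[ij,t])/(EG - F^2), Gamma^t_ij = (E*[ij,t] - F*[ij,s])/(EG - F^2)
Gamma_sss = 0, Gamma_sst = 0, Gamma_stt = -1, Gamma_tss = 0, Gamma_tst = 1/5, Gamma_ttt = 0
d^2s/dtau^2 = -(Gamma_sss*(-1)^2 + 2*Gamma_sst*(-1)*(0) + Gamma_stt*(0)^2) = 0
d^2t/dtau^2 = -(Gamma_tss*(-1)^2 + 2*Gamma_tst*(-1)*(0) + Gamma_ttt*(0)^2) = 0

Answer: Gamma_sss = 0, Gamma_sst = 0, Gamma_stt = -1, Gamma_tss = 0, Gamma_tst = 1/5, Gamma_ttt = 0; accelerations (d^2s/dtau^2, d^2t/dtau^2) = (0, 0)


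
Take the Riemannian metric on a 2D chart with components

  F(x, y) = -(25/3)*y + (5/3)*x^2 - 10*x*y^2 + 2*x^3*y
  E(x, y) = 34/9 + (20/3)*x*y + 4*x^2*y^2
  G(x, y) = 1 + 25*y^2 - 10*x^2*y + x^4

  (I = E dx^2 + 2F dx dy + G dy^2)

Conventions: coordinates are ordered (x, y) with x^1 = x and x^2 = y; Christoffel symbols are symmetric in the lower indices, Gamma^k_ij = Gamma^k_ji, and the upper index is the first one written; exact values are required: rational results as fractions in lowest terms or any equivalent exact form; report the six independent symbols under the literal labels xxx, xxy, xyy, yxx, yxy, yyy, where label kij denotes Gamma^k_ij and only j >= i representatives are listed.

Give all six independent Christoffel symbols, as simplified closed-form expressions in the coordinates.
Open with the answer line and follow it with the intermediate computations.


Answer: Gamma_xxx = (36*x*y^2 + 30*y)/(9*x^4 + 36*x^2*y^2 - 90*x^2*y + 60*x*y + 225*y^2 + 34), Gamma_xxy = (36*x^2*y + 30*x)/(9*x^4 + 36*x^2*y^2 - 90*x^2*y + 60*x*y + 225*y^2 + 34), Gamma_xyy = (-90*x*y - 75)/(9*x^4 + 36*x^2*y^2 - 90*x^2*y + 60*x*y + 225*y^2 + 34), Gamma_yxx = (18*x^2*y - 90*y^2)/(9*x^4 + 36*x^2*y^2 - 90*x^2*y + 60*x*y + 225*y^2 + 34), Gamma_yxy = (18*x^3 - 90*x*y)/(9*x^4 + 36*x^2*y^2 - 90*x^2*y + 60*x*y + 225*y^2 + 34), Gamma_yyy = (-45*x^2 + 225*y)/(9*x^4 + 36*x^2*y^2 - 90*x^2*y + 60*x*y + 225*y^2 + 34)

E = 34/9 + (20/3)*x*y + 4*x^2*y^2; F = -(25/3)*y + (5/3)*x^2 - 10*x*y^2 + 2*x^3*y; G = 1 + 25*y^2 - 10*x^2*y + x^4
Gamma^k_ij = (1/2) g^{kl} (d_i g_jl + d_j g_il - d_l g_ij), with g^inv = (1/(EG-F^2)) [[G, -F], [-F, E]]
first partials: E_x = (20/3)*y + 8*x*y^2, E_y = (20/3)*x + 8*x^2*y, F_x = (10/3)*x - 10*y^2 + 6*x^2*y, F_y = -25/3 - 20*x*y + 2*x^3, G_x = -20*x*y + 4*x^3, G_y = 50*y - 10*x^2
D = EG - F^2 = 34/9 + 25*y^2 + (20/3)*x*y - 10*x^2*y + 4*x^2*y^2 + x^4
expanded: Gamma^x_xx = (G E_x - 2F F_x + F E_y)/(2D), Gamma^x_xy = (G E_y - F G_x)/(2D), Gamma^x_yy = (2G F_y - G G_x - F G_y)/(2D), Gamma^y_xx = (2E F_x - E E_y - F E_x)/(2D), Gamma^y_xy = (E G_x - F E_y)/(2D), Gamma^y_yy = (E G_y - 2F F_y + F G_x)/(2D); substitute and cancel common factors


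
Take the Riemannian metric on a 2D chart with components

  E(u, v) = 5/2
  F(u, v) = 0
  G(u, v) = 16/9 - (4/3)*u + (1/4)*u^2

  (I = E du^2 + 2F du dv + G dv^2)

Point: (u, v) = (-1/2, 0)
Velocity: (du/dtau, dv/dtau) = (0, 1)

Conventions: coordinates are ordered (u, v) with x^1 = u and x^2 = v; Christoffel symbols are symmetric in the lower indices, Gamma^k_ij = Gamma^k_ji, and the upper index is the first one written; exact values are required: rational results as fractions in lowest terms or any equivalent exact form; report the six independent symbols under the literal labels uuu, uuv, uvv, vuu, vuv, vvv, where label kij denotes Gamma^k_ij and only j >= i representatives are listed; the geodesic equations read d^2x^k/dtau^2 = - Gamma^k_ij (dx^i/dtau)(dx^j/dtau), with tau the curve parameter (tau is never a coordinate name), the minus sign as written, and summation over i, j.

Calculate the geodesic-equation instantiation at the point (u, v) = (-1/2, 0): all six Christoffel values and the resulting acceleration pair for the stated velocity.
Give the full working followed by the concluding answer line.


E = 5/2, F = 0, G = 361/144 at the point
E_u = 0, E_v = 0, F_u = 0, F_v = 0, G_u = -19/12, G_v = 0
EG - F^2 = 1805/288;  g^inv = (288/1805) * [[361/144, 0], [0, 5/2]]
first-kind symbols [ij,l] = (1/2)(d_i g_jl + d_j g_il - d_l g_ij): [uu,u] = E_u/2 = 0, [uu,v] = F_u - E_v/2 = 0, [uv,u] = E_v/2 = 0, [uv,v] = G_u/2 = -19/24, [vv,u] = F_v - G_u/2 = 19/24, [vv,v] = G_v/2 = 0
Gamma^u_ij = (G*[ij,u] - F*[ij,v])/(EG - F^2), Gamma^v_ij = (E*[ij,v] - F*[ij,u])/(EG - F^2)
Gamma_uuu = 0, Gamma_uuv = 0, Gamma_uvv = 19/60, Gamma_vuu = 0, Gamma_vuv = -6/19, Gamma_vvv = 0
d^2u/dtau^2 = -(Gamma_uuu*(0)^2 + 2*Gamma_uuv*(0)*(1) + Gamma_uvv*(1)^2) = -19/60
d^2v/dtau^2 = -(Gamma_vuu*(0)^2 + 2*Gamma_vuv*(0)*(1) + Gamma_vvv*(1)^2) = 0

Answer: Gamma_uuu = 0, Gamma_uuv = 0, Gamma_uvv = 19/60, Gamma_vuu = 0, Gamma_vuv = -6/19, Gamma_vvv = 0; accelerations (d^2u/dtau^2, d^2v/dtau^2) = (-19/60, 0)


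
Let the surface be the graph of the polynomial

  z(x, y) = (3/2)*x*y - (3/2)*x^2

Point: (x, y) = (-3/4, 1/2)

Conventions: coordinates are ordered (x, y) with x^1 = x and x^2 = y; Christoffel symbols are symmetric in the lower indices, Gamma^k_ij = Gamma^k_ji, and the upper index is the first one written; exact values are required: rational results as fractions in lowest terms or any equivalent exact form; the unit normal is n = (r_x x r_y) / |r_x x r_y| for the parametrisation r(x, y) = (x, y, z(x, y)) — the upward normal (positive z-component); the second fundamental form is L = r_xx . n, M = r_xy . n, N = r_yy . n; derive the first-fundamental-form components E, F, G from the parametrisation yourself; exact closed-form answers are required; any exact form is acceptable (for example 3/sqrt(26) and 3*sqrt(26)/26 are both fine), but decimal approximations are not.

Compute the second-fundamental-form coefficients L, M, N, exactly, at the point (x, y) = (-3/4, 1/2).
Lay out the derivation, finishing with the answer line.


z_x = 3, z_y = -9/8, z_xx = -3, z_xy = 3/2, z_yy = 0
E = 10, F = -27/8, G = 145/64; answer radicand W^2 = 721/64
unnormalised second-form numerators: l = -3, m = 3/2, n = 0; L = l/sqrt(721/64), and similarly M = m/sqrt(W^2), N = n/sqrt(W^2)

Answer: L = -24*sqrt(721)/721, M = 12*sqrt(721)/721, N = 0


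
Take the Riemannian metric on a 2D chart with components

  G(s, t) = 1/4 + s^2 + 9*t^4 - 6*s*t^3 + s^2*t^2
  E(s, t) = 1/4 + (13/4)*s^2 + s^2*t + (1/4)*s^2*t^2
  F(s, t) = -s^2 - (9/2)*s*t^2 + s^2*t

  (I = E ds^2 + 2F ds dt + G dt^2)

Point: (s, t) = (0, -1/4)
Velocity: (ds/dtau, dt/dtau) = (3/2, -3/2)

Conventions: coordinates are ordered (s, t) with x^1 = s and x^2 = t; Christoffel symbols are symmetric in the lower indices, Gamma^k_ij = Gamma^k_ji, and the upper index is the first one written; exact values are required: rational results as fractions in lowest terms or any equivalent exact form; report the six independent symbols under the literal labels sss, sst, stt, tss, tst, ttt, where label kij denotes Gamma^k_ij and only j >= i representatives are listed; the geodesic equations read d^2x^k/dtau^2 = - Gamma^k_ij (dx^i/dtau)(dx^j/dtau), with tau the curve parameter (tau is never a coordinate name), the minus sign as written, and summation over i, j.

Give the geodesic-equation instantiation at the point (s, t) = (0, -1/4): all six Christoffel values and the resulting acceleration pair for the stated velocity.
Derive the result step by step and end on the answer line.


E = 1/4, F = 0, G = 73/256 at the point
E_s = 0, E_t = 0, F_s = -9/32, F_t = 0, G_s = 3/32, G_t = -9/16
EG - F^2 = 73/1024;  g^inv = (1024/73) * [[73/256, 0], [0, 1/4]]
first-kind symbols [ij,l] = (1/2)(d_i g_jl + d_j g_il - d_l g_ij): [ss,s] = E_s/2 = 0, [ss,t] = F_s - E_t/2 = -9/32, [st,s] = E_t/2 = 0, [st,t] = G_s/2 = 3/64, [tt,s] = F_t - G_s/2 = -3/64, [tt,t] = G_t/2 = -9/32
Gamma^s_ij = (G*[ij,s] - F*[ij,t])/(EG - F^2), Gamma^t_ij = (E*[ij,t] - F*[ij,s])/(EG - F^2)
Gamma_sss = 0, Gamma_sst = 0, Gamma_stt = -3/16, Gamma_tss = -72/73, Gamma_tst = 12/73, Gamma_ttt = -72/73
d^2s/dtau^2 = -(Gamma_sss*(3/2)^2 + 2*Gamma_sst*(3/2)*(-3/2) + Gamma_stt*(-3/2)^2) = 27/64
d^2t/dtau^2 = -(Gamma_tss*(3/2)^2 + 2*Gamma_tst*(3/2)*(-3/2) + Gamma_ttt*(-3/2)^2) = 378/73

Answer: Gamma_sss = 0, Gamma_sst = 0, Gamma_stt = -3/16, Gamma_tss = -72/73, Gamma_tst = 12/73, Gamma_ttt = -72/73; accelerations (d^2s/dtau^2, d^2t/dtau^2) = (27/64, 378/73)


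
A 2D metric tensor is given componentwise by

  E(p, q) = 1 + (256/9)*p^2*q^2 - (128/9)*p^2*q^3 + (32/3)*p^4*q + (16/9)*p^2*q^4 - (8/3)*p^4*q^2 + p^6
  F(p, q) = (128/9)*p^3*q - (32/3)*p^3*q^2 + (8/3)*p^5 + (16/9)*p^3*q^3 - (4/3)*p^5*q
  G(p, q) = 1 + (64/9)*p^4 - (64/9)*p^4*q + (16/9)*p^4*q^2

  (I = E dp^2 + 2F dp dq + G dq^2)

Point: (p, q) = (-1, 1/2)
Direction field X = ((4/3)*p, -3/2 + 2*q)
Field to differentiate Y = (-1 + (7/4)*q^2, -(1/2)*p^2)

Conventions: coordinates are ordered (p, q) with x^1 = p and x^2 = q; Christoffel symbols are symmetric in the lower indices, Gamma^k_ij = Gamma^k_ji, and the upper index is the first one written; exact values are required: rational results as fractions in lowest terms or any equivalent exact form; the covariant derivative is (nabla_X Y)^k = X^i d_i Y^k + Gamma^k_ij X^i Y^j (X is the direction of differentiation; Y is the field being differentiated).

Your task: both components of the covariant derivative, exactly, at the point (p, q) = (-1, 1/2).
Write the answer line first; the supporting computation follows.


Answer: (nabla_X Y)^p = -197/232, (nabla_X Y)^q = -2347/1740

E = 109/9, F = -20/3, G = 5 at the point
E_p = -320/9, E_q = 80/3, F_p = 24, F_q = -32/9, G_p = -16, G_q = -16/3
EG - F^2 = 145/9;  g^inv = (9/145) * [[5, 20/3], [20/3, 109/9]]
first-kind symbols [ij,l] = (1/2)(d_i g_jl + d_j g_il - d_l g_ij): [pp,p] = E_p/2 = -160/9, [pp,q] = F_p - E_q/2 = 32/3, [pq,p] = E_q/2 = 40/3, [pq,q] = G_p/2 = -8, [qq,p] = F_q - G_p/2 = 40/9, [qq,q] = G_q/2 = -8/3
Gamma^p_ij = (G*[ij,p] - F*[ij,q])/(EG - F^2), Gamma^q_ij = (E*[ij,q] - F*[ij,p])/(EG - F^2)
Gamma_ppp = -32/29, Gamma_ppq = 24/29, Gamma_pqq = 8/29, Gamma_qpp = 96/145, Gamma_qpq = -72/145, Gamma_qqq = -24/145
X = (-4/3, -1/2), Y = (-9/16, -1/2) at the point


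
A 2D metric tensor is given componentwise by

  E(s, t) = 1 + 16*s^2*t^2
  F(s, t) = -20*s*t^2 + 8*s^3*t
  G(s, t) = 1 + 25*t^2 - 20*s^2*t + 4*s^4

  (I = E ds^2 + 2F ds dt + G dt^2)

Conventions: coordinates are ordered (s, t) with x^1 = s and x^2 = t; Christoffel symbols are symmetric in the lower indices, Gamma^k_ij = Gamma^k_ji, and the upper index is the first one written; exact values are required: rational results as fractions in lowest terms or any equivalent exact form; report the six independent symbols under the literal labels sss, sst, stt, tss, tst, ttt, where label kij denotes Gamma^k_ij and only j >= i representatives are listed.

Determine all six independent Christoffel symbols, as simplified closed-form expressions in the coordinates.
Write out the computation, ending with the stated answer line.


E = 1 + 16*s^2*t^2; F = -20*s*t^2 + 8*s^3*t; G = 1 + 25*t^2 - 20*s^2*t + 4*s^4
Gamma^k_ij = (1/2) g^{kl} (d_i g_jl + d_j g_il - d_l g_ij), with g^inv = (1/(EG-F^2)) [[G, -F], [-F, E]]
first partials: E_s = 32*s*t^2, E_t = 32*s^2*t, F_s = -20*t^2 + 24*s^2*t, F_t = -40*s*t + 8*s^3, G_s = -40*s*t + 16*s^3, G_t = 50*t - 20*s^2
D = EG - F^2 = 1 + 25*t^2 - 20*s^2*t + 16*s^2*t^2 + 4*s^4
expanded: Gamma^s_ss = (G E_s - 2F F_s + F E_t)/(2D), Gamma^s_st = (G E_t - F G_s)/(2D), Gamma^s_tt = (2G F_t - G G_s - F G_t)/(2D), Gamma^t_ss = (2E F_s - E E_t - F E_s)/(2D), Gamma^t_st = (E G_s - F E_t)/(2D), Gamma^t_tt = (E G_t - 2F F_t + F G_s)/(2D); substitute and cancel common factors

Answer: Gamma_sss = 16*s*t^2/(4*s^4 + 16*s^2*t^2 - 20*s^2*t + 25*t^2 + 1), Gamma_sst = 16*s^2*t/(4*s^4 + 16*s^2*t^2 - 20*s^2*t + 25*t^2 + 1), Gamma_stt = -20*s*t/(4*s^4 + 16*s^2*t^2 - 20*s^2*t + 25*t^2 + 1), Gamma_tss = (8*s^2*t - 20*t^2)/(4*s^4 + 16*s^2*t^2 - 20*s^2*t + 25*t^2 + 1), Gamma_tst = (8*s^3 - 20*s*t)/(4*s^4 + 16*s^2*t^2 - 20*s^2*t + 25*t^2 + 1), Gamma_ttt = (-10*s^2 + 25*t)/(4*s^4 + 16*s^2*t^2 - 20*s^2*t + 25*t^2 + 1)


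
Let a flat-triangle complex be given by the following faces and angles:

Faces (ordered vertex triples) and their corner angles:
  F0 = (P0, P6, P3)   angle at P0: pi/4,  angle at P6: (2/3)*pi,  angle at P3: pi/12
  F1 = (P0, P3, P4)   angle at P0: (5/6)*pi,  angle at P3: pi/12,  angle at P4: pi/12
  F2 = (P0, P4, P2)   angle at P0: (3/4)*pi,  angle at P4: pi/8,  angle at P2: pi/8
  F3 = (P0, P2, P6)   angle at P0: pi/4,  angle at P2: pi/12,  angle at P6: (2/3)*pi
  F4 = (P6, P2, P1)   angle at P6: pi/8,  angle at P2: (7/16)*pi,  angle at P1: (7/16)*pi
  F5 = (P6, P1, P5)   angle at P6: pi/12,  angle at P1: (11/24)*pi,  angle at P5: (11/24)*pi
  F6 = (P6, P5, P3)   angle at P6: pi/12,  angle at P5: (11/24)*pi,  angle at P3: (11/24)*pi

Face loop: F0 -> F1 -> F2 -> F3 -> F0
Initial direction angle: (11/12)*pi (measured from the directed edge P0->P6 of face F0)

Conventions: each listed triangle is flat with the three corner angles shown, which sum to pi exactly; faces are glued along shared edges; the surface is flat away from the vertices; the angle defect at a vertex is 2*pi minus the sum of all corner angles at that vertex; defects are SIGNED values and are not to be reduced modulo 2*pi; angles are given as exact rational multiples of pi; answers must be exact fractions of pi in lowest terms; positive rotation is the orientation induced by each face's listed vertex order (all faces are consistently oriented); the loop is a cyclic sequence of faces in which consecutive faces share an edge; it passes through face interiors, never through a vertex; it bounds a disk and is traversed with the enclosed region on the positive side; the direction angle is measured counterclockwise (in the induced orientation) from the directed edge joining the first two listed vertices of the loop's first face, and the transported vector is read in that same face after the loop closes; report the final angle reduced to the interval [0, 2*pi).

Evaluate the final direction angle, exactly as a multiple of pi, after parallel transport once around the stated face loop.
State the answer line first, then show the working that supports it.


Answer: final direction angle = (5/6)*pi

enclosed vertex P0: corner angles sum to (25/12)*pi, defect = 2*pi - (25/12)*pi = -pi/12
by Gauss-Bonnet the loop rotates the vector by the enclosed defect sum (positive orientation, mod 2*pi)
final angle = (11/12)*pi - pi/12 = (5/6)*pi (mod 2*pi)


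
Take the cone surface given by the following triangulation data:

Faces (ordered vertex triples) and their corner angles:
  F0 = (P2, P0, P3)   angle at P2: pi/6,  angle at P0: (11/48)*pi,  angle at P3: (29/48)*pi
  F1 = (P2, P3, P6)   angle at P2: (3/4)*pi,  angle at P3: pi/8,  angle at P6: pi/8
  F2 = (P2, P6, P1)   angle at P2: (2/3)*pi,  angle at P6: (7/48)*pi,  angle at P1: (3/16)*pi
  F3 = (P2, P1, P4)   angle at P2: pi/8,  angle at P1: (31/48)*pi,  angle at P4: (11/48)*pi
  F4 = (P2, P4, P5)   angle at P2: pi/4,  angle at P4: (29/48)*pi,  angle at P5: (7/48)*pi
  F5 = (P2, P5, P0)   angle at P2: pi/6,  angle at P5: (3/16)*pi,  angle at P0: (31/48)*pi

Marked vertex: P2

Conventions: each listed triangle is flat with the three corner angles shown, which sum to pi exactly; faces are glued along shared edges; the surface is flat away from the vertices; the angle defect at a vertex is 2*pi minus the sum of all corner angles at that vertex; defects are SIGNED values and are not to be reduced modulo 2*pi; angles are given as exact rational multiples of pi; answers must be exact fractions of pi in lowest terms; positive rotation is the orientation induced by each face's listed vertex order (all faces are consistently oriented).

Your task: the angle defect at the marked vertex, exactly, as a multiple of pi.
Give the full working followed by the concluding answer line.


Sum of corner angles at P2: (17/8)*pi
defect = 2*pi - (17/8)*pi

Answer: defect(P2) = -pi/8


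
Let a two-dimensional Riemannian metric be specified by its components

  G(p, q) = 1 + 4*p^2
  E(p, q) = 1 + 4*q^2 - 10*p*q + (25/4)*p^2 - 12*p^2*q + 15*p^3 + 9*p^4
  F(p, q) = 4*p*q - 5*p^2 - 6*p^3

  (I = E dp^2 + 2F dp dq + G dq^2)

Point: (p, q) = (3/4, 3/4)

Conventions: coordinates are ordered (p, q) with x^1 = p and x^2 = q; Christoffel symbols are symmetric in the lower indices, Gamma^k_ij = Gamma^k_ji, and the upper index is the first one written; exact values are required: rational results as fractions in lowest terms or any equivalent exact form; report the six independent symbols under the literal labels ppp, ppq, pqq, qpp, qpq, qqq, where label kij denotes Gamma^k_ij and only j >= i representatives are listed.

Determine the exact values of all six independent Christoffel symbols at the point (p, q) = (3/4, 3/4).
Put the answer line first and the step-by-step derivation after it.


Answer: Gamma_ppp = 3696/1921, Gamma_ppq = -1056/1921, Gamma_pqq = 0, Gamma_qpp = -2688/1921, Gamma_qpq = 768/1921, Gamma_qqq = 0

E = 1345/256, F = -99/32, G = 13/4 at the point
E_p = 231/8, E_q = -33/4, F_p = -117/8, F_q = 3, G_p = 6, G_q = 0
EG - F^2 = 1921/256;  g^inv = (256/1921) * [[13/4, 99/32], [99/32, 1345/256]]
first-kind symbols [ij,l] = (1/2)(d_i g_jl + d_j g_il - d_l g_ij): [pp,p] = E_p/2 = 231/16, [pp,q] = F_p - E_q/2 = -21/2, [pq,p] = E_q/2 = -33/8, [pq,q] = G_p/2 = 3, [qq,p] = F_q - G_p/2 = 0, [qq,q] = G_q/2 = 0
Gamma^p_ij = (G*[ij,p] - F*[ij,q])/(EG - F^2), Gamma^q_ij = (E*[ij,q] - F*[ij,p])/(EG - F^2)


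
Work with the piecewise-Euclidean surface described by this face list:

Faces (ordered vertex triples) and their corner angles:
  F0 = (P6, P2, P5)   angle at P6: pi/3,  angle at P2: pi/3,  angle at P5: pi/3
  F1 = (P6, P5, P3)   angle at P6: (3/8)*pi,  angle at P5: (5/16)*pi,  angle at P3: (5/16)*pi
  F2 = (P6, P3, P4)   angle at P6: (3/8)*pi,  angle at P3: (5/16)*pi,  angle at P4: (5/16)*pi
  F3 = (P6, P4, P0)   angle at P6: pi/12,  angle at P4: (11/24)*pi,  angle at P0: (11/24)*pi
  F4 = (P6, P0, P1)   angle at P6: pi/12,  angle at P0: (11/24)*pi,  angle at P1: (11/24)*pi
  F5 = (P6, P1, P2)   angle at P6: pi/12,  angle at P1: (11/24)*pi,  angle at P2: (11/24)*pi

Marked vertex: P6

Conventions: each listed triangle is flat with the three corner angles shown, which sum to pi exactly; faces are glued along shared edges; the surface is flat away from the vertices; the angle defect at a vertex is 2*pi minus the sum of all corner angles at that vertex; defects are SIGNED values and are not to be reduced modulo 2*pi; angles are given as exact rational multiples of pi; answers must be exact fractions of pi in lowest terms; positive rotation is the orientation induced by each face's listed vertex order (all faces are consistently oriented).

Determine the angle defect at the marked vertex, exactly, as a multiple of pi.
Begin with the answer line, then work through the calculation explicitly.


Answer: defect(P6) = (2/3)*pi

Sum of corner angles at P6: (4/3)*pi
defect = 2*pi - (4/3)*pi


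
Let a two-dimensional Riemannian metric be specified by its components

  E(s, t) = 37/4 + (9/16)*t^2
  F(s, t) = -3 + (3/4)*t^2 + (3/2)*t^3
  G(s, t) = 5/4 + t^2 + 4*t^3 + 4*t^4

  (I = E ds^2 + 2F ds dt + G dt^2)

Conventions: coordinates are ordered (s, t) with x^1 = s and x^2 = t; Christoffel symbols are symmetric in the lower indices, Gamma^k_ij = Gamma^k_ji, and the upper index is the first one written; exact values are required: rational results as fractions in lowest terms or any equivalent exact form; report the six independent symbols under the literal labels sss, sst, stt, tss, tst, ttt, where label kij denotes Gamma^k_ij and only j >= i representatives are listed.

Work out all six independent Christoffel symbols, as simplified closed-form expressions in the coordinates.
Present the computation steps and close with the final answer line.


E = 37/4 + (9/16)*t^2; F = -3 + (3/4)*t^2 + (3/2)*t^3; G = 5/4 + t^2 + 4*t^3 + 4*t^4
Gamma^k_ij = (1/2) g^{kl} (d_i g_jl + d_j g_il - d_l g_ij), with g^inv = (1/(EG-F^2)) [[G, -F], [-F, E]]
first partials: E_s = 0, E_t = (9/8)*t, F_s = 0, F_t = (3/2)*t + (9/2)*t^2, G_s = 0, G_t = 2*t + 12*t^2 + 16*t^3
D = EG - F^2 = 41/16 + (925/64)*t^2 + 46*t^3 + 37*t^4
expanded: Gamma^s_ss = (G E_s - 2F F_s + F E_t)/(2D), Gamma^s_st = (G E_t - F G_s)/(2D), Gamma^s_tt = (2G F_t - G G_s - F G_t)/(2D), Gamma^t_ss = (2E F_s - E E_t - F E_s)/(2D), Gamma^t_st = (E G_s - F E_t)/(2D), Gamma^t_tt = (E G_t - 2F F_t + F G_s)/(2D); substitute and cancel common factors

Answer: Gamma_sss = (54*t^4 + 27*t^3 - 108*t)/(2368*t^4 + 2944*t^3 + 925*t^2 + 164), Gamma_sst = (144*t^5 + 144*t^4 + 36*t^3 + 45*t)/(2368*t^4 + 2944*t^3 + 925*t^2 + 164), Gamma_stt = (384*t^6 + 576*t^5 + 288*t^4 + 1584*t^3 + 1512*t^2 + 312*t)/(2368*t^4 + 2944*t^3 + 925*t^2 + 164), Gamma_tss = (-81*t^3 - 1332*t)/(9472*t^4 + 11776*t^3 + 3700*t^2 + 656), Gamma_tst = (-54*t^4 - 27*t^3 + 108*t)/(2368*t^4 + 2944*t^3 + 925*t^2 + 164), Gamma_ttt = (-144*t^5 - 144*t^4 + 4700*t^3 + 4416*t^2 + 880*t)/(2368*t^4 + 2944*t^3 + 925*t^2 + 164)


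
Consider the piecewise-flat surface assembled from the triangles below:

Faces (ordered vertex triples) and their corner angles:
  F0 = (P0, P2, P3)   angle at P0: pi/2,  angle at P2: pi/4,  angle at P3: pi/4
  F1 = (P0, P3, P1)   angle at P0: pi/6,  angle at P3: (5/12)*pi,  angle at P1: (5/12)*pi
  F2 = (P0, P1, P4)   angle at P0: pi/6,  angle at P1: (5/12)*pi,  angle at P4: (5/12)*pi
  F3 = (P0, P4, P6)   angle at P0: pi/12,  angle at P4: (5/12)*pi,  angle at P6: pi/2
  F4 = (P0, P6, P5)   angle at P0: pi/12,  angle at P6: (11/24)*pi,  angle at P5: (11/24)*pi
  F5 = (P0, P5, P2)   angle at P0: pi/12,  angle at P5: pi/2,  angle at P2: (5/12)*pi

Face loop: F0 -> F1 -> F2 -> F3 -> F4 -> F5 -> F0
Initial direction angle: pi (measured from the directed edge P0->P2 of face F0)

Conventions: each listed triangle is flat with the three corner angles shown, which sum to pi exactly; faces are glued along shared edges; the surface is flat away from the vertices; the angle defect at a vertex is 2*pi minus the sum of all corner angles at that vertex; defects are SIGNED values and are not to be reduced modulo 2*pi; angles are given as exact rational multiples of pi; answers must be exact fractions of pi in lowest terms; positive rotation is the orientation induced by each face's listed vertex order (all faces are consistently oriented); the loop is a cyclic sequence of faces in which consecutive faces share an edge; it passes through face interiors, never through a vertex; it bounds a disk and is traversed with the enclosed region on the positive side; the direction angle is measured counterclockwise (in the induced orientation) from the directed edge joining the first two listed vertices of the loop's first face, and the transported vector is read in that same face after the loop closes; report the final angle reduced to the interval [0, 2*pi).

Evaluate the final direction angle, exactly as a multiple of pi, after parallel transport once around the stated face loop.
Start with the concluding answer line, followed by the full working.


Answer: final direction angle = (23/12)*pi

enclosed vertex P0: corner angles sum to (13/12)*pi, defect = 2*pi - (13/12)*pi = (11/12)*pi
adding the enclosed defects to the starting angle (mod 2*pi, induced orientation) gives the holonomy
final angle = pi + (11/12)*pi = (23/12)*pi (mod 2*pi)


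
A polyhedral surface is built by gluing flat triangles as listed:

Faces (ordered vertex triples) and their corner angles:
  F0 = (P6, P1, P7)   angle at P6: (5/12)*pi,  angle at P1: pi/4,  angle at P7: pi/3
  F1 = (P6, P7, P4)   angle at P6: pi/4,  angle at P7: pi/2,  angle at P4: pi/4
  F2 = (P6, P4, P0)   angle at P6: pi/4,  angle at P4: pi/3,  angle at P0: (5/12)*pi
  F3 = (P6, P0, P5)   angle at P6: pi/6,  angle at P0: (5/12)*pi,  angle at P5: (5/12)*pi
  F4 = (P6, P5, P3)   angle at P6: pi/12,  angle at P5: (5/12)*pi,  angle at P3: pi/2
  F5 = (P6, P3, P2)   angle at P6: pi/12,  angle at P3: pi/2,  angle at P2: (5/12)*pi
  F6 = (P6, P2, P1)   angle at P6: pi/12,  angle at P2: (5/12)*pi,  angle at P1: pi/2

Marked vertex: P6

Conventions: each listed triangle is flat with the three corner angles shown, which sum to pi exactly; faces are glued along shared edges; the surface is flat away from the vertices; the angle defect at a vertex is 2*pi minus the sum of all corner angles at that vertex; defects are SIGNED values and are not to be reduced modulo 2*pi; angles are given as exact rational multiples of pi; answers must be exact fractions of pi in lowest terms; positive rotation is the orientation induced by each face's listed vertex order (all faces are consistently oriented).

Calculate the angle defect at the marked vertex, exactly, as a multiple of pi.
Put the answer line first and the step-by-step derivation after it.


Answer: defect(P6) = (2/3)*pi

Sum of corner angles at P6: (4/3)*pi
defect = 2*pi - (4/3)*pi


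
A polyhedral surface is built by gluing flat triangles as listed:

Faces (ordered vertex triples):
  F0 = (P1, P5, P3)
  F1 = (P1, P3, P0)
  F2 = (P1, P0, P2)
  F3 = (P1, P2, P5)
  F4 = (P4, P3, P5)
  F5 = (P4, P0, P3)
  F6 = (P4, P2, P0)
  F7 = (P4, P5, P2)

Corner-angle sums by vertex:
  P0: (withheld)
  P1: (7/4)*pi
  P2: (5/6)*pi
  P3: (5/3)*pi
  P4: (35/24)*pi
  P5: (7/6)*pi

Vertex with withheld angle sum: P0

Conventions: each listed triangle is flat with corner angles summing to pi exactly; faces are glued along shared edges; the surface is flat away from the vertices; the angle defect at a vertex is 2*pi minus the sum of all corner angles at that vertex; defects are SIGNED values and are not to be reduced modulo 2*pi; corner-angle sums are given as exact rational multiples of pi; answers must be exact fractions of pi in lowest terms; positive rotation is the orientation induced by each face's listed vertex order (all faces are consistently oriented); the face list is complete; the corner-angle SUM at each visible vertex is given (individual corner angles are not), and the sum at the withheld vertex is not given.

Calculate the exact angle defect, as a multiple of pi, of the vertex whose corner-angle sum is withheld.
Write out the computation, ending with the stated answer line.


V = 6, E = 12, F = 8; chi = V - E + F = 2
Gauss-Bonnet: total defect = 2*pi*chi = 4*pi; visible defects sum to (25/8)*pi

Answer: defect(P0) = (7/8)*pi


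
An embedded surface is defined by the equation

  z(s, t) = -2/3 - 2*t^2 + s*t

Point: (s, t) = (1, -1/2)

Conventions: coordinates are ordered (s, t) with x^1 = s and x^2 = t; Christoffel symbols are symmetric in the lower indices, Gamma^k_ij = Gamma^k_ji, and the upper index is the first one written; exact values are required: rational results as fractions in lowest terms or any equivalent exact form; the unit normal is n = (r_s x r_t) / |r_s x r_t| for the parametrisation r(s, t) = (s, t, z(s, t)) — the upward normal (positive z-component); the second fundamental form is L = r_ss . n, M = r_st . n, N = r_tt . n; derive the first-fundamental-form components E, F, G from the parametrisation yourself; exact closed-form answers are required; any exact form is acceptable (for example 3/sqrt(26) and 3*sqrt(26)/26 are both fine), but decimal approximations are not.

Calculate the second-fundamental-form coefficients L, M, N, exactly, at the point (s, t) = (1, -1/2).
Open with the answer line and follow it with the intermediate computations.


Answer: L = 0, M = 2*sqrt(41)/41, N = -8*sqrt(41)/41

z_s = -1/2, z_t = 3, z_ss = 0, z_st = 1, z_tt = -4
E = 5/4, F = -3/2, G = 10; answer radicand W^2 = 41/4
unnormalised second-form numerators: l = 0, m = 1, n = -4; L = l/sqrt(41/4), and similarly M = m/sqrt(W^2), N = n/sqrt(W^2)


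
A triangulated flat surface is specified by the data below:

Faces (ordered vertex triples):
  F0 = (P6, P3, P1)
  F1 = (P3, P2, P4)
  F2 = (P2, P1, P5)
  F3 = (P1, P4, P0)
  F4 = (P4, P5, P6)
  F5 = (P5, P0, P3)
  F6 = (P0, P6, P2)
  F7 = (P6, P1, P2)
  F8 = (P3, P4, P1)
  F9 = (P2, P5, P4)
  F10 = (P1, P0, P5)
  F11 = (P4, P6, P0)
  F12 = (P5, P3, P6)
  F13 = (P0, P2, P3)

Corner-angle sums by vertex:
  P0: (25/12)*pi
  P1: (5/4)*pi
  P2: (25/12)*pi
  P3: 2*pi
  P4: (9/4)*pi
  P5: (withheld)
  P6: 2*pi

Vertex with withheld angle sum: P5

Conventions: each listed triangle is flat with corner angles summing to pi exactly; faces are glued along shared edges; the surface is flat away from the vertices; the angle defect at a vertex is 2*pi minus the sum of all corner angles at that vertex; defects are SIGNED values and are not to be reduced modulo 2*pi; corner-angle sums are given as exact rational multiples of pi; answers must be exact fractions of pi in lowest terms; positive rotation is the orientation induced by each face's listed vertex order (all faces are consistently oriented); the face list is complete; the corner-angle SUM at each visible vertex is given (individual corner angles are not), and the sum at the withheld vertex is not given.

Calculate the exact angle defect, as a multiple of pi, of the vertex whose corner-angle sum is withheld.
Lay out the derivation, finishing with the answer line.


V = 7, E = 21, F = 14; chi = V - E + F = 0
Gauss-Bonnet: total defect = 2*pi*chi = 0; visible defects sum to pi/3

Answer: defect(P5) = -pi/3


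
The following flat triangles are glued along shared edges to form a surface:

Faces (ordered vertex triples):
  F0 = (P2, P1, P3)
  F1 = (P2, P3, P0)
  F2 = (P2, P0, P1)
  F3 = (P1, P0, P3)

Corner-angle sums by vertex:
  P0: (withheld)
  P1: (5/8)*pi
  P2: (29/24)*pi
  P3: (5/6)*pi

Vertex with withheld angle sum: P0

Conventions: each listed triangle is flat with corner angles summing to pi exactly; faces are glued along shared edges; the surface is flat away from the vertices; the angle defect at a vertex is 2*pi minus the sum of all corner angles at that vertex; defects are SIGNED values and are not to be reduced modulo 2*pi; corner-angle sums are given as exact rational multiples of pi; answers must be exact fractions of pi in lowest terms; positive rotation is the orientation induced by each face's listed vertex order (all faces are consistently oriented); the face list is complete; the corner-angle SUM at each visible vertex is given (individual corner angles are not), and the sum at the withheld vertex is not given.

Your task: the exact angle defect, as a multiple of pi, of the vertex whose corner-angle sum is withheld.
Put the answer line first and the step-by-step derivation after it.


Answer: defect(P0) = (2/3)*pi

V = 4, E = 6, F = 4; chi = V - E + F = 2
Gauss-Bonnet: total defect = 2*pi*chi = 4*pi; visible defects sum to (10/3)*pi


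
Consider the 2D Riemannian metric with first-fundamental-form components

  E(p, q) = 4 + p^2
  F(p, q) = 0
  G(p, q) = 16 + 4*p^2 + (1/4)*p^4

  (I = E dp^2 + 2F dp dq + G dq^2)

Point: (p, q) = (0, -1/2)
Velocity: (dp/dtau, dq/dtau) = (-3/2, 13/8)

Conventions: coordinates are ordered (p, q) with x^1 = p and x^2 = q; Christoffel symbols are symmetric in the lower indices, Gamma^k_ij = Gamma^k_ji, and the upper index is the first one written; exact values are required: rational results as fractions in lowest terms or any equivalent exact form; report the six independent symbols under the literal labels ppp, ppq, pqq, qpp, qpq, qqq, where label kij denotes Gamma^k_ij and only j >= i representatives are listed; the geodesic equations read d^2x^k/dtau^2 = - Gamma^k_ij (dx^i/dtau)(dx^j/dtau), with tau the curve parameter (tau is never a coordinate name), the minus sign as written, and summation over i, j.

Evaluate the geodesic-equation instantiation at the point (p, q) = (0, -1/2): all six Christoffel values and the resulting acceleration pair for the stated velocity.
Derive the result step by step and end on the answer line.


E = 4, F = 0, G = 16 at the point
E_p = 0, E_q = 0, F_p = 0, F_q = 0, G_p = 0, G_q = 0
EG - F^2 = 64;  g^inv = (1/64) * [[16, 0], [0, 4]]
first-kind symbols [ij,l] = (1/2)(d_i g_jl + d_j g_il - d_l g_ij): [pp,p] = E_p/2 = 0, [pp,q] = F_p - E_q/2 = 0, [pq,p] = E_q/2 = 0, [pq,q] = G_p/2 = 0, [qq,p] = F_q - G_p/2 = 0, [qq,q] = G_q/2 = 0
Gamma^p_ij = (G*[ij,p] - F*[ij,q])/(EG - F^2), Gamma^q_ij = (E*[ij,q] - F*[ij,p])/(EG - F^2)
Gamma_ppp = 0, Gamma_ppq = 0, Gamma_pqq = 0, Gamma_qpp = 0, Gamma_qpq = 0, Gamma_qqq = 0
d^2p/dtau^2 = -(Gamma_ppp*(-3/2)^2 + 2*Gamma_ppq*(-3/2)*(13/8) + Gamma_pqq*(13/8)^2) = 0
d^2q/dtau^2 = -(Gamma_qpp*(-3/2)^2 + 2*Gamma_qpq*(-3/2)*(13/8) + Gamma_qqq*(13/8)^2) = 0

Answer: Gamma_ppp = 0, Gamma_ppq = 0, Gamma_pqq = 0, Gamma_qpp = 0, Gamma_qpq = 0, Gamma_qqq = 0; accelerations (d^2p/dtau^2, d^2q/dtau^2) = (0, 0)


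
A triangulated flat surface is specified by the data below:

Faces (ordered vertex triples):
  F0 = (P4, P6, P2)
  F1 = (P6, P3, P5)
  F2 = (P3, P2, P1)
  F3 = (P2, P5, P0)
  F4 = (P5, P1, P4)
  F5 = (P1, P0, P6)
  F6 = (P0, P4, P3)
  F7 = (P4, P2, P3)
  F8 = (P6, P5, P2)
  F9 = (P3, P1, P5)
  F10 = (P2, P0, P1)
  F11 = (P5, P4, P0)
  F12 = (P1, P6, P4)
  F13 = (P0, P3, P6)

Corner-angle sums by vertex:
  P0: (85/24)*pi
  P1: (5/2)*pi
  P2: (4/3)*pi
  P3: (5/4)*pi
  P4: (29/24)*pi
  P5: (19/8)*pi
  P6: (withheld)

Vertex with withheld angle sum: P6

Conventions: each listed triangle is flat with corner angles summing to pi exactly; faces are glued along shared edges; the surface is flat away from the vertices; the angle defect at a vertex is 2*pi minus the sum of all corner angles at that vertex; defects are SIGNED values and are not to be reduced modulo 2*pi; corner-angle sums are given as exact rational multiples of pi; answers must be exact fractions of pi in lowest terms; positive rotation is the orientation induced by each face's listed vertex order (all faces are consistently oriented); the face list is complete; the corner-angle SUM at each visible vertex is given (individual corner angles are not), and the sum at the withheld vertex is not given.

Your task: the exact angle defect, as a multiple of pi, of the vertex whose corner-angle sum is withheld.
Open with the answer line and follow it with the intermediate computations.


Answer: defect(P6) = (5/24)*pi

V = 7, E = 21, F = 14; chi = V - E + F = 0
Gauss-Bonnet: total defect = 2*pi*chi = 0; visible defects sum to (-5/24)*pi


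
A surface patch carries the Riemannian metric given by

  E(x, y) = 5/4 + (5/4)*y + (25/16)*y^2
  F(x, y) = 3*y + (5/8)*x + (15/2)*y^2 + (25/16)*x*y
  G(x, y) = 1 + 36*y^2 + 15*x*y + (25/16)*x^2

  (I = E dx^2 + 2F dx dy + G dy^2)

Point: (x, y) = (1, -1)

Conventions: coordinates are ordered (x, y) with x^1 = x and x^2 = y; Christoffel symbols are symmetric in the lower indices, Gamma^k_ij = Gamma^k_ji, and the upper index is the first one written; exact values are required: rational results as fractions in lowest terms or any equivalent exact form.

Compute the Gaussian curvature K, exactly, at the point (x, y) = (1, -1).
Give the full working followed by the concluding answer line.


E = 25/16, F = 57/16, G = 377/16, EG - F^2 = 193/8 at the point
E_x = 0, E_y = -15/8, F_x = -15/16, F_y = -167/16, G_x = -95/8, G_y = -57
E_yy = 25/8, F_xy = 25/16, G_xx = 25/8
Brioschi: K = (det M1 - det M2) / (EG - F^2)^2 with the standard first/second-derivative matrices M1, M2.
M1 = [[-E_yy/2 + F_xy - G_xx/2, E_x/2, F_x - E_y/2], [F_y - G_x/2, E, F], [G_y/2, F, G]] = [[-25/16, 0, 0], [-9/2, 25/16, 57/16], [-57/2, 57/16, 377/16]]; det M1 = -4825/128
M2 = [[0, E_y/2, G_x/2], [E_y/2, E, F], [G_x/2, F, G]] = [[0, -15/16, -95/16], [-15/16, 25/16, 57/16], [-95/16, 57/16, 377/16]]; det M2 = -4625/128
det M1 - det M2 = -25/16; K = -25/16 / (193/8)^2 = -100/37249

Answer: K = -100/37249
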